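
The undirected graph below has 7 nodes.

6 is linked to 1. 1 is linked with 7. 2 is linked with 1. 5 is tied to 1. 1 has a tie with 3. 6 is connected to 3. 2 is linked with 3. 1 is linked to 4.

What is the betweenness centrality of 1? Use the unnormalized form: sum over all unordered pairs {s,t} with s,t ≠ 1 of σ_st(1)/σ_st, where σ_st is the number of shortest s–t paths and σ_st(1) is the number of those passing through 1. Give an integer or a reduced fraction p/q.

Pairs whose geodesics pass through 1 — 2–4: 1; 2–5: 1; 2–6: 1/2; 2–7: 1; 4–5: 1; 4–3: 1; 4–6: 1; 4–7: 1; 5–3: 1; 5–6: 1; 5–7: 1; 3–7: 1; 6–7: 1.
All other pairs contribute 0.
Summing the contributions gives betweenness(1) = 25/2.

25/2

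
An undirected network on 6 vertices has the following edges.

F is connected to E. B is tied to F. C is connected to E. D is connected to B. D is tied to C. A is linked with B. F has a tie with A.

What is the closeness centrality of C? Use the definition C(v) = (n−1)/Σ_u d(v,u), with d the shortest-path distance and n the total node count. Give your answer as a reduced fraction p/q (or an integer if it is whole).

5/9

Distances from C: A:3, B:2, D:1, E:1, F:2. Sum = 9.
n = 6, so closeness = 5/9.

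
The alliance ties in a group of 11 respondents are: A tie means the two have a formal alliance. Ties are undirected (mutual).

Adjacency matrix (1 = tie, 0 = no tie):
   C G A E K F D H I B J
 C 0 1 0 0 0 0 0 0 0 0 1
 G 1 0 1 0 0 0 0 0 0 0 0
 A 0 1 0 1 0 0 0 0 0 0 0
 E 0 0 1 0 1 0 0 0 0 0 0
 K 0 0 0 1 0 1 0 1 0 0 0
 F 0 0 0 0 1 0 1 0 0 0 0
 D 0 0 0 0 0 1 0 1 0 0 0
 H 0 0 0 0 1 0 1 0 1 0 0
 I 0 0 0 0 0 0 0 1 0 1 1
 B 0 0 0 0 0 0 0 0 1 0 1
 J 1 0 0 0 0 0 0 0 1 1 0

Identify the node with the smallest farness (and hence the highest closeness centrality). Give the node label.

H

Farness (sum of distances to all others) for each node — A:27, B:27, C:27, D:28, E:25, F:29, G:28, H:21, I:22, J:24, K:22.
The smallest farness is 21, for H, so H has the highest closeness.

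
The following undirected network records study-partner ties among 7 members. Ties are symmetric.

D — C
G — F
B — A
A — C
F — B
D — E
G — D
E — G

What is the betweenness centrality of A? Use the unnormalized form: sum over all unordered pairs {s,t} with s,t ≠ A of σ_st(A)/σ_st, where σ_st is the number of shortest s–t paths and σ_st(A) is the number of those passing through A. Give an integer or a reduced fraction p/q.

Pairs whose geodesics pass through A — F–C: 1/2; B–C: 1; B–D: 1/2.
All other pairs contribute 0.
Summing the contributions gives betweenness(A) = 2.

2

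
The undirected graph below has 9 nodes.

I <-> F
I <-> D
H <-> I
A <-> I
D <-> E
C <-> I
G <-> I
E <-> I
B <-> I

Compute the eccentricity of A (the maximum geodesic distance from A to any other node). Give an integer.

Distances from A: B:2, C:2, D:2, E:2, F:2, G:2, H:2, I:1.
The largest is 2 (to F, D, G, E, B, H, and C), so the eccentricity of A is 2.

2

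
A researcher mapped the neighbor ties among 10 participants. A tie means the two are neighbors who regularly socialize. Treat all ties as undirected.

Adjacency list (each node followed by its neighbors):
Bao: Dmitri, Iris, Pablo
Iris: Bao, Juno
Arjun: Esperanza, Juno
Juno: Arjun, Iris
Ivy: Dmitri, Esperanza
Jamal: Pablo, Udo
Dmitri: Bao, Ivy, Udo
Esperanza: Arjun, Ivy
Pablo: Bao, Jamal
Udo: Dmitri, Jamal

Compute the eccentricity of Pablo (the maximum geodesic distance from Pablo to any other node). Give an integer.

4

Distances from Pablo: Arjun:4, Bao:1, Dmitri:2, Esperanza:4, Iris:2, Ivy:3, Jamal:1, Juno:3, Udo:2.
The largest is 4 (to Arjun and Esperanza), so the eccentricity of Pablo is 4.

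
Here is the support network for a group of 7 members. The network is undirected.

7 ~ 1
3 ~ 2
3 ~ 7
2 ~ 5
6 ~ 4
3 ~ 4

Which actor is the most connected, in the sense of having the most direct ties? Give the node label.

3

Degrees — 1:1, 2:2, 3:3, 4:2, 5:1, 6:1, 7:2.
The maximum is 3, attained only by 3.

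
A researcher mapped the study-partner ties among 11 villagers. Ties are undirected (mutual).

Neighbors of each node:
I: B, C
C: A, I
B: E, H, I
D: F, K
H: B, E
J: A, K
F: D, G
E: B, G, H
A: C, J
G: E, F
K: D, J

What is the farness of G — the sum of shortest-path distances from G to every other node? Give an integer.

27

Distances from G: A:5, B:2, C:4, D:2, E:1, F:1, H:2, I:3, J:4, K:3.
Sum = 5 + 2 + 4 + 2 + 1 + 1 + 2 + 3 + 4 + 3 = 27.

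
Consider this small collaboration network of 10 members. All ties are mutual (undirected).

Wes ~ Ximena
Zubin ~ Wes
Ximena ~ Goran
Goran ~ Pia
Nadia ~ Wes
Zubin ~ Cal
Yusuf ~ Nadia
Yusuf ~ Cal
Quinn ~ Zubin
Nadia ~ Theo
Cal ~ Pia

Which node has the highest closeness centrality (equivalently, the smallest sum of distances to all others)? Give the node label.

Farness (sum of distances to all others) for each node — Cal:17, Goran:23, Nadia:18, Pia:21, Quinn:25, Theo:26, Wes:16, Ximena:20, Yusuf:19, Zubin:17.
The smallest farness is 16, for Wes, so Wes has the highest closeness.

Wes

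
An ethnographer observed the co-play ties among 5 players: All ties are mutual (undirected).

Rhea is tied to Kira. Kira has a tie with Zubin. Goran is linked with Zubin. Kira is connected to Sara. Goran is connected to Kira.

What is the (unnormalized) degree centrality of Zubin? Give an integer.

Zubin is directly tied to Goran and Kira. That is 2 neighbors, so the degree of Zubin is 2.

2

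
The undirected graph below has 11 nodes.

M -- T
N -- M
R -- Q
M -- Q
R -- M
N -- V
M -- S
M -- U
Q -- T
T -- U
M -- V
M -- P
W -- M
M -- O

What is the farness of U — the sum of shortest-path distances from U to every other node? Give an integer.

Distances from U: M:1, N:2, O:2, P:2, Q:2, R:2, S:2, T:1, V:2, W:2.
Sum = 1 + 2 + 2 + 2 + 2 + 2 + 2 + 1 + 2 + 2 = 18.

18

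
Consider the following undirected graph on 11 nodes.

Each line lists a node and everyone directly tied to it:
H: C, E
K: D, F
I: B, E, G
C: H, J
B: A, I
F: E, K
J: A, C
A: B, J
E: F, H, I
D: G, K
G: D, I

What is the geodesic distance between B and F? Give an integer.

One shortest route is B – I – E – F, which uses 3 edges, and at distance 2 from B we only reach {E, G, J}, which does not include F. So d(B,F) = 3.

3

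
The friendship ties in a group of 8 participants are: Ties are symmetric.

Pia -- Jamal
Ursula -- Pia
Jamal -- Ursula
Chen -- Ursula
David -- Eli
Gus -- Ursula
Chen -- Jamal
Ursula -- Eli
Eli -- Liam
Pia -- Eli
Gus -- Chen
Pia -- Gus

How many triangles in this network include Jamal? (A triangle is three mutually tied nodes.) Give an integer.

Jamal's neighbors: Chen, Pia, and Ursula.
Neighbor pairs that are themselves tied: Jamal–Chen–Ursula; Jamal–Pia–Ursula. Each forms one triangle with Jamal, for 2 in total.

2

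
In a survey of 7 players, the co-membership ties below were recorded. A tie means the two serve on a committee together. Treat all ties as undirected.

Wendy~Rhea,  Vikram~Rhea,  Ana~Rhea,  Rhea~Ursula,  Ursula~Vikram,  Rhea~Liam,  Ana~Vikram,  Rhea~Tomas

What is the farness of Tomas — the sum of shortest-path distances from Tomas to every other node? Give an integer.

Distances from Tomas: Ana:2, Liam:2, Rhea:1, Ursula:2, Vikram:2, Wendy:2.
Sum = 2 + 2 + 1 + 2 + 2 + 2 = 11.

11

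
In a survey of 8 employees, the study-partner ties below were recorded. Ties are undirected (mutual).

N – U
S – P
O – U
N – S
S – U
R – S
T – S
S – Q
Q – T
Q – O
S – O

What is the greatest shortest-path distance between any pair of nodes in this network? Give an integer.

Eccentricity of each node (its greatest distance to any other): N:2, O:2, P:2, Q:2, R:2, S:1, T:2, U:2.
The maximum eccentricity is 2, realized for instance by the pair R–U via R – S – U. So the diameter is 2.

2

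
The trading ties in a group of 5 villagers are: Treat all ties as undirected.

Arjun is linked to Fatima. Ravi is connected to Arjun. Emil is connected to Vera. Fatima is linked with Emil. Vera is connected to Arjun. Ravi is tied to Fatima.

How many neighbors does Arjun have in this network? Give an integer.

Arjun is directly tied to Fatima, Ravi, and Vera. That is 3 neighbors, so the degree of Arjun is 3.

3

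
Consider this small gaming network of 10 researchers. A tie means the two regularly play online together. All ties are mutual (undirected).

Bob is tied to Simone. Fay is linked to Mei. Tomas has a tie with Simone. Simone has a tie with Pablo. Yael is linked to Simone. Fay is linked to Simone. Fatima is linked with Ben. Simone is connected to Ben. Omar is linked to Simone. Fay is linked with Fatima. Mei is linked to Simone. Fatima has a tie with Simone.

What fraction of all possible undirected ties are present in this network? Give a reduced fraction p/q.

4/15

There are 12 edges and 10 nodes, so the maximum possible is C(10,2) = 45.
Density = 12/45 = 4/15.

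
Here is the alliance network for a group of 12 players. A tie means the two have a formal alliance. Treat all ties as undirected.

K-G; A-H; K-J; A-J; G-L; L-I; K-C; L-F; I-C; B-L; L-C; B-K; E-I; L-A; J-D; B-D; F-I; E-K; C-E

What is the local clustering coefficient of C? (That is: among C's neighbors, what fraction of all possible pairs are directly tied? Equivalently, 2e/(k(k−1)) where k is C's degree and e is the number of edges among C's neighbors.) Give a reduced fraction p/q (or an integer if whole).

C's neighbors: E, I, K, and L (k = 4).
Possible neighbor pairs: C(4,2) = 6. Edges among them: E–I, E–K, I–L → e = 3.
Clustering(C) = 3/6 = 1/2.

1/2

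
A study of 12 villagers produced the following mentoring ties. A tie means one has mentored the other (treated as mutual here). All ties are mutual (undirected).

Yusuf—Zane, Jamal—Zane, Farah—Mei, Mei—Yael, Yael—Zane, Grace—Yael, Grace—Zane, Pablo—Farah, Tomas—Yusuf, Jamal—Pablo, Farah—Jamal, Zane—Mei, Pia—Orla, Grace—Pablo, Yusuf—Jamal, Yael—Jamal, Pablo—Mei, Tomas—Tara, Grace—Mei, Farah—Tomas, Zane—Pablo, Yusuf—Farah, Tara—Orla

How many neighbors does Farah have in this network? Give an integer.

5

Farah is directly tied to Jamal, Mei, Pablo, Tomas, and Yusuf. That is 5 neighbors, so the degree of Farah is 5.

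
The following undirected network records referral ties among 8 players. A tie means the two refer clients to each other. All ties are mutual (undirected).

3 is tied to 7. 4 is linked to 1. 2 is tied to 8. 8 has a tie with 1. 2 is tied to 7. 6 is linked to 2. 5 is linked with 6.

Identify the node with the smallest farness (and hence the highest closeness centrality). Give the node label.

2

Farness (sum of distances to all others) for each node — 1:18, 2:12, 3:22, 4:24, 5:22, 6:16, 7:16, 8:14.
The smallest farness is 12, for 2, so 2 has the highest closeness.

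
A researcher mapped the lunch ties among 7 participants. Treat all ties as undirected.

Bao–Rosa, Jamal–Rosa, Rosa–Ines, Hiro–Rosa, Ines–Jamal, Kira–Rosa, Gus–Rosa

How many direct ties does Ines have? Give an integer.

2

Ines is directly tied to Jamal and Rosa. That is 2 neighbors, so the degree of Ines is 2.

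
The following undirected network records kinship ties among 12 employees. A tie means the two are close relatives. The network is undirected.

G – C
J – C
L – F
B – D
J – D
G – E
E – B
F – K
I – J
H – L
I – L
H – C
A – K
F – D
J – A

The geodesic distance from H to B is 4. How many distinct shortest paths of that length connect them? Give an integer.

3

The shortest distance is 4. The length-4 paths are: H–C–G–E–B; H–C–J–D–B; H–L–F–D–B.
That gives 3 distinct shortest paths.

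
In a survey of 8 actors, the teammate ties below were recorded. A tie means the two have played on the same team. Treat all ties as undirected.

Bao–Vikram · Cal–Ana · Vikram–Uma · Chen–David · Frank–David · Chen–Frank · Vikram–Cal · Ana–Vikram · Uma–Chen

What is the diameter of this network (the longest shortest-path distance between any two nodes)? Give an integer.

Eccentricity of each node (its greatest distance to any other): Ana:4, Bao:4, Cal:4, Chen:3, David:4, Frank:4, Uma:2, Vikram:3.
The maximum eccentricity is 4, realized for instance by the pair Bao–David via Bao – Vikram – Uma – Chen – David. So the diameter is 4.

4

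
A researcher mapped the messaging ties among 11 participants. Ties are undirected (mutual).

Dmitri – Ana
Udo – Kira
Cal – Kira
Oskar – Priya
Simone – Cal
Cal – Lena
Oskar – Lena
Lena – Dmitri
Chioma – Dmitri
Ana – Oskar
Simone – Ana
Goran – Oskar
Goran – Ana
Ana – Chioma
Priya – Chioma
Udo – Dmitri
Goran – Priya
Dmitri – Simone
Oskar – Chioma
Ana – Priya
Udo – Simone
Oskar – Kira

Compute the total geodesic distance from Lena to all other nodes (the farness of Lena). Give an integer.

17

Distances from Lena: Ana:2, Cal:1, Chioma:2, Dmitri:1, Goran:2, Kira:2, Oskar:1, Priya:2, Simone:2, Udo:2.
Sum = 2 + 1 + 2 + 1 + 2 + 2 + 1 + 2 + 2 + 2 = 17.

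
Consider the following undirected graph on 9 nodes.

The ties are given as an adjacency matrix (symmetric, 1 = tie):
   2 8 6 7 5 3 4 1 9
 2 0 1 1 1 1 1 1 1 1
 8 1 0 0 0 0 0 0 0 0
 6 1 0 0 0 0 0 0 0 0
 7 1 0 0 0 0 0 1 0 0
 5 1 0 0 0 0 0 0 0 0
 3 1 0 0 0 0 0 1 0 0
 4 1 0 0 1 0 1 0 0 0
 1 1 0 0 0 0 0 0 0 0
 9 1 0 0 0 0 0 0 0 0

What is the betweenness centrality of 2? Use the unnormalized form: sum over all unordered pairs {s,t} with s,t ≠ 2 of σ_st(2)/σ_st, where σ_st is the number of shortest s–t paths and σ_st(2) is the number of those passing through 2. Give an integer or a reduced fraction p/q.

51/2

Pairs whose geodesics pass through 2 — 8–6: 1; 8–7: 1; 8–5: 1; 8–3: 1; 8–4: 1; 8–1: 1; 8–9: 1; 6–7: 1; 6–5: 1; 6–3: 1; 6–4: 1; 6–1: 1; 6–9: 1; 7–5: 1 … (+12 more pairs).
All other pairs contribute 0.
Summing the contributions gives betweenness(2) = 51/2.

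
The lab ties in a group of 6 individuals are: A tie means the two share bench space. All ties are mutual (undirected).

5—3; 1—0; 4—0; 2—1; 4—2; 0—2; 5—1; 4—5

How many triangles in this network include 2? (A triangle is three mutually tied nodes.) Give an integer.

2's neighbors: 0, 1, and 4.
Neighbor pairs that are themselves tied: 2–0–1; 2–0–4. Each forms one triangle with 2, for 2 in total.

2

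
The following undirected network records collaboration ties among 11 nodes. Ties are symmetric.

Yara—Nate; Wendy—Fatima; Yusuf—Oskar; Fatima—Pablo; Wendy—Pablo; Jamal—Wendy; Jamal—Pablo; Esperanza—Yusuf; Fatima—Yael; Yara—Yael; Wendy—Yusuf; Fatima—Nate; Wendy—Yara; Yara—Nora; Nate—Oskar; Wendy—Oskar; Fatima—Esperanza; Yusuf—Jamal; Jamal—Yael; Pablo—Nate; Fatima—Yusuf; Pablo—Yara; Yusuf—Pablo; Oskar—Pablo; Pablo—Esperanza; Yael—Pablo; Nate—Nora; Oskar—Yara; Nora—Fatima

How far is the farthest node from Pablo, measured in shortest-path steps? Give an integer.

2

Distances from Pablo: Esperanza:1, Fatima:1, Jamal:1, Nate:1, Nora:2, Oskar:1, Wendy:1, Yael:1, Yara:1, Yusuf:1.
The largest is 2 (to Nora), so the eccentricity of Pablo is 2.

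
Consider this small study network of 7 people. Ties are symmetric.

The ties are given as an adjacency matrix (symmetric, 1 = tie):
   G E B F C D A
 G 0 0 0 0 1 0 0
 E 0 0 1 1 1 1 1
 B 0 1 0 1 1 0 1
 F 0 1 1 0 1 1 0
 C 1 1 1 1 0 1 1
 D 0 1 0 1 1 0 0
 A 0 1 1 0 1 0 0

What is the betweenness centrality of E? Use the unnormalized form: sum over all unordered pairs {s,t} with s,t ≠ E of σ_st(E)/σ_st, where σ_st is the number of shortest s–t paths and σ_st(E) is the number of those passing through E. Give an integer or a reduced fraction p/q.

Pairs whose geodesics pass through E — B–D: 1/3; F–A: 1/3; D–A: 1/2.
All other pairs contribute 0.
Summing the contributions gives betweenness(E) = 7/6.

7/6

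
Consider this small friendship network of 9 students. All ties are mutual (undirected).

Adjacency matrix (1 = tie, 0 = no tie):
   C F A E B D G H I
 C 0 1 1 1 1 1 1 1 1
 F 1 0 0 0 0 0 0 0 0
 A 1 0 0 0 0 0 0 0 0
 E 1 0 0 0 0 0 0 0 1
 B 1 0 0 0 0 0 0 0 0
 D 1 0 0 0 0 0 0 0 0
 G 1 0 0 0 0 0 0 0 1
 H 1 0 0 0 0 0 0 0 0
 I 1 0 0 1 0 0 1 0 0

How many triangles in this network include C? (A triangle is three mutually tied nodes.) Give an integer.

2

C's neighbors: A, B, D, E, F, G, H, and I.
Neighbor pairs that are themselves tied: C–E–I; C–G–I. Each forms one triangle with C, for 2 in total.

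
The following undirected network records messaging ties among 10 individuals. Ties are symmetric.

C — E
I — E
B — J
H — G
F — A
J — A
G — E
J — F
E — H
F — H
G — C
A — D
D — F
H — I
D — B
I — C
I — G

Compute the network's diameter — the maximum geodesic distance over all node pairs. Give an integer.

Eccentricity of each node (its greatest distance to any other): A:4, B:5, C:5, D:4, E:4, F:3, G:4, H:3, I:4, J:4.
The maximum eccentricity is 5, realized for instance by the pair C–B via C – E – H – F – J – B. So the diameter is 5.

5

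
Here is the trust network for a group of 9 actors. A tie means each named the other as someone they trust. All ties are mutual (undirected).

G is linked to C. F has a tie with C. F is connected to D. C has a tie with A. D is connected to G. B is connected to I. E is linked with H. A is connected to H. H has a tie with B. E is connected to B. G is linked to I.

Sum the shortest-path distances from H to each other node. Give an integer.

Distances from H: A:1, B:1, C:2, D:4, E:1, F:3, G:3, I:2.
Sum = 1 + 1 + 2 + 4 + 1 + 3 + 3 + 2 = 17.

17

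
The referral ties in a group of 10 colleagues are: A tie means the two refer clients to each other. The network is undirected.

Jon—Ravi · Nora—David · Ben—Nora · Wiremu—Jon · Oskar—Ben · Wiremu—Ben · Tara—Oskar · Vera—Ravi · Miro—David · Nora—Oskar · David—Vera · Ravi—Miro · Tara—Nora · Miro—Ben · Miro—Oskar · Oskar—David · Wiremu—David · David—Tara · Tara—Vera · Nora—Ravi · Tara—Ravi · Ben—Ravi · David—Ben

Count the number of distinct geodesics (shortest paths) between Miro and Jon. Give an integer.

1

The shortest distance is 2, and the only length-2 path is Miro–Ravi–Jon. So there is exactly 1 shortest path.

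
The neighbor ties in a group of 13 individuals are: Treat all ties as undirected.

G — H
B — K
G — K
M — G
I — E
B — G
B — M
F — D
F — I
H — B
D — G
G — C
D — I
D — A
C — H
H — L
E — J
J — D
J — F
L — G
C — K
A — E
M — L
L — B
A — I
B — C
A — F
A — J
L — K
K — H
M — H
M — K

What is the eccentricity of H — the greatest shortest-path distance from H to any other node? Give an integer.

Distances from H: A:3, B:1, C:1, D:2, E:4, F:3, G:1, I:3, J:3, K:1, L:1, M:1.
The largest is 4 (to E), so the eccentricity of H is 4.

4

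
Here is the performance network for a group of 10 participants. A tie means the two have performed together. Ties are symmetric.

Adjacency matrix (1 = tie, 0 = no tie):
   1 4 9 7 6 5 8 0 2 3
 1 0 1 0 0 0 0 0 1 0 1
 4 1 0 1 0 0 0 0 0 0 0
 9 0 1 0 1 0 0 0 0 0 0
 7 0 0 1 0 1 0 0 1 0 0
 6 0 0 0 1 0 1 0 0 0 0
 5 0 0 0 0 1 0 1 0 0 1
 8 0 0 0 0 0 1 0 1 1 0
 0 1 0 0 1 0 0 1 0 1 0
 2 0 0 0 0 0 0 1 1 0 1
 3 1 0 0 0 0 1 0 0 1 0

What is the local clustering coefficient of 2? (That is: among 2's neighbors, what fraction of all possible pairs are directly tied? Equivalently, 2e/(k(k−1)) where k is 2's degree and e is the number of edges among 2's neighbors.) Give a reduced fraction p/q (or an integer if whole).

2's neighbors: 0, 3, and 8 (k = 3).
Possible neighbor pairs: C(3,2) = 3. Edges among them: 0–8 → e = 1.
Clustering(2) = 1/3.

1/3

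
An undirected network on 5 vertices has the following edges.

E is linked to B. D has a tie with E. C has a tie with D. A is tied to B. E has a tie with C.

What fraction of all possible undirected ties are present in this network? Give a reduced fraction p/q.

1/2

There are 5 edges and 5 nodes, so the maximum possible is C(5,2) = 10.
Density = 5/10 = 1/2.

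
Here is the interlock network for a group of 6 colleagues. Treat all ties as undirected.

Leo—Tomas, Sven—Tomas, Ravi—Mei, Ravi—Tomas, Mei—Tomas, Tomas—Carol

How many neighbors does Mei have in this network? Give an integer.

2

Mei is directly tied to Ravi and Tomas. That is 2 neighbors, so the degree of Mei is 2.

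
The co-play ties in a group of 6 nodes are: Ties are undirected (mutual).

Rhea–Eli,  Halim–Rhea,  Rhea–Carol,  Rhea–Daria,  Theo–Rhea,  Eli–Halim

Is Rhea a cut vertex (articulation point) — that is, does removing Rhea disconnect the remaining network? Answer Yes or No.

Removing Rhea leaves {Carol} with no path to {Eli and Halim}, so the network splits into 4 components. Rhea is a cut vertex.

Yes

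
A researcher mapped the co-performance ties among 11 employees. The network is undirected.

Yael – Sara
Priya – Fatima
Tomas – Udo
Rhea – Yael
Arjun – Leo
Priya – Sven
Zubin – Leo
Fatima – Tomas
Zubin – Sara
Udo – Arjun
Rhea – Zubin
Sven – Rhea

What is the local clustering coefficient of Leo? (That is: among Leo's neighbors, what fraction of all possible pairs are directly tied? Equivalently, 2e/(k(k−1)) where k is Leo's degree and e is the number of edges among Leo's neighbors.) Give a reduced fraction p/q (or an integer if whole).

0

Leo's neighbors: Arjun and Zubin (k = 2).
Possible neighbor pairs: C(2,2) = 1. Edges among them: none → e = 0.
Clustering(Leo) = 0/1.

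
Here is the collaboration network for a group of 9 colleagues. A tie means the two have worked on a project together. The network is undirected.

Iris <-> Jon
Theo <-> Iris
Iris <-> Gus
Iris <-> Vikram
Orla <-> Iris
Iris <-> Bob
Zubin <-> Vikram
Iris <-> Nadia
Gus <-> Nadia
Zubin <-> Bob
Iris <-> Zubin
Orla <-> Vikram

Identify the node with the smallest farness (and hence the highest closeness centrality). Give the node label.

Iris

Farness (sum of distances to all others) for each node — Bob:14, Gus:14, Iris:8, Jon:15, Nadia:14, Orla:14, Theo:15, Vikram:13, Zubin:13.
The smallest farness is 8, for Iris, so Iris has the highest closeness.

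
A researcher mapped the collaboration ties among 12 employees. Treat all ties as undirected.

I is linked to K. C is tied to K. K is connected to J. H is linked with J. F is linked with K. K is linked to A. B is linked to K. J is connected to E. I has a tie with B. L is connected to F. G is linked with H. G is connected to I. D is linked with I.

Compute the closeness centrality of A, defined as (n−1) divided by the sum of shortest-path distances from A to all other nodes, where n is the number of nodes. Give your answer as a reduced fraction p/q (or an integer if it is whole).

Distances from A: B:2, C:2, D:3, E:3, F:2, G:3, H:3, I:2, J:2, K:1, L:3. Sum = 26.
n = 12, so closeness = 11/26.

11/26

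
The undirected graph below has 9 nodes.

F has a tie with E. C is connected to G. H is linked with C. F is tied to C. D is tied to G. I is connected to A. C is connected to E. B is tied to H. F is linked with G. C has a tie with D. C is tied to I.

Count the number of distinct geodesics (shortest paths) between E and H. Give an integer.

The shortest distance is 2, and the only length-2 path is E–C–H. So there is exactly 1 shortest path.

1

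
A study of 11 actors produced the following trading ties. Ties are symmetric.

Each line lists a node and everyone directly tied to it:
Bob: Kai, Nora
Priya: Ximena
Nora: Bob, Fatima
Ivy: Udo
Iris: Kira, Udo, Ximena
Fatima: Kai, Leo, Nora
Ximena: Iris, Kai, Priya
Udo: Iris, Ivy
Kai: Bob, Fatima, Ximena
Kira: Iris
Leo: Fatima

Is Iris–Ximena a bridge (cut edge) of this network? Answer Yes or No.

Without the Iris–Ximena edge there is no alternate route between Iris and Ximena, so the network disconnects. It is a bridge.

Yes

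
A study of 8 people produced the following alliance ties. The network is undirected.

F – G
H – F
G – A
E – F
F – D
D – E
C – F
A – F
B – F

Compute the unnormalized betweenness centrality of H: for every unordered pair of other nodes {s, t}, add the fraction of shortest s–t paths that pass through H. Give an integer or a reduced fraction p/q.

No shortest path between any pair of other nodes passes through H.
Summing the contributions gives betweenness(H) = 0.

0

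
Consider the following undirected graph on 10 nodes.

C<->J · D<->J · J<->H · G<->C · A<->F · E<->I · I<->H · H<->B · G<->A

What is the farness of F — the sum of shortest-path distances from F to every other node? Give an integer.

39

Distances from F: A:1, B:6, C:3, D:5, E:7, G:2, H:5, I:6, J:4.
Sum = 1 + 6 + 3 + 5 + 7 + 2 + 5 + 6 + 4 = 39.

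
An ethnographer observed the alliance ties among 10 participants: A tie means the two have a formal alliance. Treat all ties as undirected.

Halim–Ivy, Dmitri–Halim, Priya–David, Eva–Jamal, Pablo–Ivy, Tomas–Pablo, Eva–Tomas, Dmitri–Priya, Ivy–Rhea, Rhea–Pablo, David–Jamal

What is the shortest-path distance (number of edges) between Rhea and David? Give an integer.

5

One shortest route is Rhea – Pablo – Tomas – Eva – Jamal – David, which uses 5 edges, and at distance 4 from Rhea we only reach {Jamal, Priya}, which does not include David. So d(Rhea,David) = 5.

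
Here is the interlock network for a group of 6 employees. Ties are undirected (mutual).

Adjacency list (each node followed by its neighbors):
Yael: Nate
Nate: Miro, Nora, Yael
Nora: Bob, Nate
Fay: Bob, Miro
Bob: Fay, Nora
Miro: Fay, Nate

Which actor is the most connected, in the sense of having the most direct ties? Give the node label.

Degrees — Bob:2, Fay:2, Miro:2, Nate:3, Nora:2, Yael:1.
The maximum is 3, attained only by Nate.

Nate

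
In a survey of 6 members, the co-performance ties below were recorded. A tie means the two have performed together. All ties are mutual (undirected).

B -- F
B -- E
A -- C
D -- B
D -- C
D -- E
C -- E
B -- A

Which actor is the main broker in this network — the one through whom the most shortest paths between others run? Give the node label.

Unnormalized betweenness of each node: A:2/3, B:5, C:1, D:2/3, E:2/3, F:0.
B has the largest value, 5, making it the main broker — the node through which the most shortest paths run.

B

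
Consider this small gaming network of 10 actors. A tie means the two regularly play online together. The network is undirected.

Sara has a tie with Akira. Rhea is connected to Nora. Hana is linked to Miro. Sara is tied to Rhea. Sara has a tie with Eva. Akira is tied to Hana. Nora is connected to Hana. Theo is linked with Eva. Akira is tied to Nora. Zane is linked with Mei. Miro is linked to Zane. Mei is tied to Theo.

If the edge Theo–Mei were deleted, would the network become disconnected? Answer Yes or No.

No

Even without that edge, Theo still reaches Mei via Theo – Eva – Sara – Akira – Hana – Miro – Zane – Mei, so the network stays connected. Not a bridge.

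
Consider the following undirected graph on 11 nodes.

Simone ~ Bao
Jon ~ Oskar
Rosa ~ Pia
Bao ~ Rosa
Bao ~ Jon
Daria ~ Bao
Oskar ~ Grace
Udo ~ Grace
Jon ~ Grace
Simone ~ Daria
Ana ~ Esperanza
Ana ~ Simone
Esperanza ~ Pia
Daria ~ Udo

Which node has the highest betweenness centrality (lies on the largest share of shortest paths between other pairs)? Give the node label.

Bao

Unnormalized betweenness of each node: Ana:17/3, Bao:127/6, Daria:22/3, Esperanza:2, Grace:5/2, Jon:67/6, Oskar:0, Pia:10/3, Rosa:25/3, Simone:32/3, Udo:17/6.
Bao has the largest value, 127/6, making it the main broker — the node through which the most shortest paths run.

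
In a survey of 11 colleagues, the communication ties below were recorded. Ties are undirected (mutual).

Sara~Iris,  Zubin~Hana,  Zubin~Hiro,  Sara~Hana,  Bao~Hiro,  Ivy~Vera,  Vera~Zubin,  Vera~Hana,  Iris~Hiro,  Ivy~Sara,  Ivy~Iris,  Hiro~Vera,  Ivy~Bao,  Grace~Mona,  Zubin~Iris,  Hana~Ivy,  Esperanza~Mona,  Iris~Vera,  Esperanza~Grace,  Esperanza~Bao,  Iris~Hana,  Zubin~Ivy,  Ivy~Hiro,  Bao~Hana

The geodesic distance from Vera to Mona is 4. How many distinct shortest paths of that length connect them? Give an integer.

3

The shortest distance is 4. The length-4 paths are: Vera–Hiro–Bao–Esperanza–Mona; Vera–Ivy–Bao–Esperanza–Mona; Vera–Hana–Bao–Esperanza–Mona.
That gives 3 distinct shortest paths.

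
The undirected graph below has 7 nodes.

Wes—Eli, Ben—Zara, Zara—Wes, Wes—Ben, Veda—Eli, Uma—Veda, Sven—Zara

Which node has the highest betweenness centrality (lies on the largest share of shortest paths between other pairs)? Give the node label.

Unnormalized betweenness of each node: Ben:0, Eli:8, Sven:0, Uma:0, Veda:5, Wes:9, Zara:5.
Wes has the largest value, 9, making it the main broker — the node through which the most shortest paths run.

Wes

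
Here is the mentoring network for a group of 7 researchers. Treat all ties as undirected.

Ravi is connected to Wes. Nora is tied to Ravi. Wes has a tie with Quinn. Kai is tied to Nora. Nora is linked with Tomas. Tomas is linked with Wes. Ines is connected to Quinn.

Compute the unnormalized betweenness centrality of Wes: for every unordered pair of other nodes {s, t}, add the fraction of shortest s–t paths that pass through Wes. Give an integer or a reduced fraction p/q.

17/2

Pairs whose geodesics pass through Wes — Tomas–Ines: 1; Tomas–Ravi: 1/2; Tomas–Quinn: 1; Ines–Ravi: 1; Ines–Kai: 2/2; Ines–Nora: 2/2; Ravi–Quinn: 1; Kai–Quinn: 2/2; Quinn–Nora: 2/2.
All other pairs contribute 0.
Summing the contributions gives betweenness(Wes) = 17/2.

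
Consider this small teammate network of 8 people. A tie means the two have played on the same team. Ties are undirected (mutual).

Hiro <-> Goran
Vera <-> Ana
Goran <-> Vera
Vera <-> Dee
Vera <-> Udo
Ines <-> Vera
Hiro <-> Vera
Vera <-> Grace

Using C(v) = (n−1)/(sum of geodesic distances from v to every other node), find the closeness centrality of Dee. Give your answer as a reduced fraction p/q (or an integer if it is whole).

7/13

Distances from Dee: Ana:2, Goran:2, Grace:2, Hiro:2, Ines:2, Udo:2, Vera:1. Sum = 13.
n = 8, so closeness = 7/13.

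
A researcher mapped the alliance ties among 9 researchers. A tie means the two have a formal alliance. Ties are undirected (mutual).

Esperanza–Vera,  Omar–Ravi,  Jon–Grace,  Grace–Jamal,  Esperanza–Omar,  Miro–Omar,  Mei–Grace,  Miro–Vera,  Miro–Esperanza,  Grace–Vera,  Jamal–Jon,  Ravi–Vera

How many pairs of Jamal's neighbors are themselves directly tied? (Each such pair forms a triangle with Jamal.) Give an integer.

1

Jamal's neighbors: Grace and Jon.
Neighbor pairs that are themselves tied: Jamal–Grace–Jon. Each forms one triangle with Jamal, for 1 in total.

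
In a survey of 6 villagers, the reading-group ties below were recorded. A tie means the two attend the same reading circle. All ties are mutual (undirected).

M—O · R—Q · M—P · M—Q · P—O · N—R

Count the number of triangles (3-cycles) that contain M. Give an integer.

M's neighbors: O, P, and Q.
Neighbor pairs that are themselves tied: M–O–P. Each forms one triangle with M, for 1 in total.

1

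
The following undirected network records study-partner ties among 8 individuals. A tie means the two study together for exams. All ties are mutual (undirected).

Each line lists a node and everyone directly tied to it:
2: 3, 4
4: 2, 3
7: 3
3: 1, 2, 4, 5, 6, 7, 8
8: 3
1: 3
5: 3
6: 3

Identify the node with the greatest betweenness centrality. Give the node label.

3

Unnormalized betweenness of each node: 1:0, 2:0, 3:20, 4:0, 5:0, 6:0, 7:0, 8:0.
3 has the largest value, 20, making it the main broker — the node through which the most shortest paths run.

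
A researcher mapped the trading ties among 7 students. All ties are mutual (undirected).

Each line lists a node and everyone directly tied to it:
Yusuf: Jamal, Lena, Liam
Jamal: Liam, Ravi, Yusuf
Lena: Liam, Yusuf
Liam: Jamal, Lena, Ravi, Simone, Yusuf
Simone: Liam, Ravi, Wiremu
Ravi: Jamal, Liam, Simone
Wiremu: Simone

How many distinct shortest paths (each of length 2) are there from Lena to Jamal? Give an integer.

2

The shortest distance is 2. The length-2 paths are: Lena–Liam–Jamal; Lena–Yusuf–Jamal.
That gives 2 distinct shortest paths.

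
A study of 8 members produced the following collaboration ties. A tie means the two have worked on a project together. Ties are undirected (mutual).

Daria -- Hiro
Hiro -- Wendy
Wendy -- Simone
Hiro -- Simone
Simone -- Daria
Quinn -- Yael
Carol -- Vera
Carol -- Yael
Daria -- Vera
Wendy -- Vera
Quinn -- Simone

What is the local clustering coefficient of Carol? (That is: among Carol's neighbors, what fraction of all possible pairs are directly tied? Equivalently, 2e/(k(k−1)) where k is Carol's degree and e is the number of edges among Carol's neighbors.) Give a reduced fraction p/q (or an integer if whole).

0

Carol's neighbors: Vera and Yael (k = 2).
Possible neighbor pairs: C(2,2) = 1. Edges among them: none → e = 0.
Clustering(Carol) = 0/1.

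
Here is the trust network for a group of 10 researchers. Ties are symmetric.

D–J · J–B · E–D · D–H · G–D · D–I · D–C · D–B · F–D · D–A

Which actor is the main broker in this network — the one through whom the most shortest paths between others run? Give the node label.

Unnormalized betweenness of each node: A:0, B:0, C:0, D:35, E:0, F:0, G:0, H:0, I:0, J:0.
D has the largest value, 35, making it the main broker — the node through which the most shortest paths run.

D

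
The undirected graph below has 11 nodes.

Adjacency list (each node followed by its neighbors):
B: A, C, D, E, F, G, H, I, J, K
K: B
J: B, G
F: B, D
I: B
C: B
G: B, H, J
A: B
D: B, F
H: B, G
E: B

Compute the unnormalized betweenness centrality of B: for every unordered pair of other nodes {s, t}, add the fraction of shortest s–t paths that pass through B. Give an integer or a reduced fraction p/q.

Pairs whose geodesics pass through B — D–A: 1; D–H: 1; D–C: 1; D–K: 1; D–E: 1; D–I: 1; D–G: 1; D–J: 1; A–H: 1; A–C: 1; A–K: 1; A–E: 1; A–F: 1; A–I: 1 … (+28 more pairs).
All other pairs contribute 0.
Summing the contributions gives betweenness(B) = 83/2.

83/2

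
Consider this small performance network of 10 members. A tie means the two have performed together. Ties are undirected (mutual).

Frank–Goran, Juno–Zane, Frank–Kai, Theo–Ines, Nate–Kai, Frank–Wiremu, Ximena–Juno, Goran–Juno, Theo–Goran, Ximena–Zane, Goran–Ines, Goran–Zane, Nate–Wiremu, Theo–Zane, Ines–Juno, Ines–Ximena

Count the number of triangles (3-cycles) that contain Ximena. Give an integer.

2

Ximena's neighbors: Ines, Juno, and Zane.
Neighbor pairs that are themselves tied: Ximena–Ines–Juno; Ximena–Juno–Zane. Each forms one triangle with Ximena, for 2 in total.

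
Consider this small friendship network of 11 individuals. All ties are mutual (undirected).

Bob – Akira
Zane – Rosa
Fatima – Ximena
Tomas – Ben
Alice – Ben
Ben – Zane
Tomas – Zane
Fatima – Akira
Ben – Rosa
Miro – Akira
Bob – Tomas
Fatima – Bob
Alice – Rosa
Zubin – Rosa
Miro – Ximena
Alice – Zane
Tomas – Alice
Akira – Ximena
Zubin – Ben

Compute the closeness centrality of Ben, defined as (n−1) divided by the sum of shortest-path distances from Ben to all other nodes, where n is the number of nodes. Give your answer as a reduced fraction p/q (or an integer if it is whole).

Distances from Ben: Akira:3, Alice:1, Bob:2, Fatima:3, Miro:4, Rosa:1, Tomas:1, Ximena:4, Zane:1, Zubin:1. Sum = 21.
n = 11, so closeness = 10/21.

10/21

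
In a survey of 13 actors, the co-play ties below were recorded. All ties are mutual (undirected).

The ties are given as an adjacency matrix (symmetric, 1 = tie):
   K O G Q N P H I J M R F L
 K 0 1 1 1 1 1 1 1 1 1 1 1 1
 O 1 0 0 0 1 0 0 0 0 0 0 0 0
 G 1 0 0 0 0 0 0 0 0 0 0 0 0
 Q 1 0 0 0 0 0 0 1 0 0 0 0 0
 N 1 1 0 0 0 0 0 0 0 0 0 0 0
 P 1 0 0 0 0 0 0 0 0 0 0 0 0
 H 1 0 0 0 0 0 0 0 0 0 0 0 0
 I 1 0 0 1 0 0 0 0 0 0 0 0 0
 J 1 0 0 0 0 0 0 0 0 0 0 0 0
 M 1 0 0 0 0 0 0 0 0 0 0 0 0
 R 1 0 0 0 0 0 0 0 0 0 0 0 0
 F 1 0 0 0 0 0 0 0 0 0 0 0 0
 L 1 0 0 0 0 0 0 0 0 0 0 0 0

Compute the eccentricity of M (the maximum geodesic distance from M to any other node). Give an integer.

2

Distances from M: F:2, G:2, H:2, I:2, J:2, K:1, L:2, N:2, O:2, P:2, Q:2, R:2.
The largest is 2 (to O, G, Q, N, P, H, I, J, R, F, and L), so the eccentricity of M is 2.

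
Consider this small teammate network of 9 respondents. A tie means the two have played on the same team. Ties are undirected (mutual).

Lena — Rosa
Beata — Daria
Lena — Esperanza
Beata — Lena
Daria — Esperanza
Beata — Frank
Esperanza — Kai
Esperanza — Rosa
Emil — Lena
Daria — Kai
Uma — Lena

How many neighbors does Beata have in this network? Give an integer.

Beata is directly tied to Daria, Frank, and Lena. That is 3 neighbors, so the degree of Beata is 3.

3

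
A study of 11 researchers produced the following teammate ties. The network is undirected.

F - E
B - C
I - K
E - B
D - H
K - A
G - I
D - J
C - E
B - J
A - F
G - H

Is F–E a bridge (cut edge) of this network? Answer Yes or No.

Even without that edge, F still reaches E via F – A – K – I – G – H – D – J – B – E, so the network stays connected. Not a bridge.

No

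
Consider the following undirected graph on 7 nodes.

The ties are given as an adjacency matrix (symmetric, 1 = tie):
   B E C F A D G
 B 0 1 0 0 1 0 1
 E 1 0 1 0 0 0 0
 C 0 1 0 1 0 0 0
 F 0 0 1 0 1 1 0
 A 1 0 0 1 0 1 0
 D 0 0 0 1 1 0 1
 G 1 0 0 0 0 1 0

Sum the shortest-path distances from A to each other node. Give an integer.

Distances from A: B:1, C:2, D:1, E:2, F:1, G:2.
Sum = 1 + 2 + 1 + 2 + 1 + 2 = 9.

9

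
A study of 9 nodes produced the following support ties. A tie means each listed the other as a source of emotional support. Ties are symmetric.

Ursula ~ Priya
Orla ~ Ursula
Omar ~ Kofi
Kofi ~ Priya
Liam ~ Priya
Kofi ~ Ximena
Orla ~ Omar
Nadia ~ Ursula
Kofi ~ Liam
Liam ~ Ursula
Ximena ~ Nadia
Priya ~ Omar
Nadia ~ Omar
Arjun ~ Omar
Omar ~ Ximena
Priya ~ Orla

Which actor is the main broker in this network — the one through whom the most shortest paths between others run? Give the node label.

Unnormalized betweenness of each node: Arjun:0, Kofi:5/2, Liam:1/2, Nadia:5/3, Omar:21/2, Orla:2/3, Priya:19/6, Ursula:5/2, Ximena:1/2.
Omar has the largest value, 21/2, making it the main broker — the node through which the most shortest paths run.

Omar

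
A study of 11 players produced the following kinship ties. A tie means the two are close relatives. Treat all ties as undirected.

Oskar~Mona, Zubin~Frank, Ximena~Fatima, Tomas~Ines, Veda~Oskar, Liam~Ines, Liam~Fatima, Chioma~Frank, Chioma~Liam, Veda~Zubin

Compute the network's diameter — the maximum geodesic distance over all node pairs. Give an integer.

Eccentricity of each node (its greatest distance to any other): Chioma:5, Fatima:7, Frank:4, Ines:7, Liam:6, Mona:8, Oskar:7, Tomas:8, Veda:6, Ximena:8, Zubin:5.
The maximum eccentricity is 8, realized for instance by the pair Tomas–Mona via Tomas – Ines – Liam – Chioma – Frank – Zubin – Veda – Oskar – Mona. So the diameter is 8.

8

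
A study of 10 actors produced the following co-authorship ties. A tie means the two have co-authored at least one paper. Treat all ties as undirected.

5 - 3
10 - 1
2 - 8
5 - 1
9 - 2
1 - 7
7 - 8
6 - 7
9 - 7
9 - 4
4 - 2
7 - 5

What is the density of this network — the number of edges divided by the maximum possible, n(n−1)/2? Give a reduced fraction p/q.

4/15

There are 12 edges and 10 nodes, so the maximum possible is C(10,2) = 45.
Density = 12/45 = 4/15.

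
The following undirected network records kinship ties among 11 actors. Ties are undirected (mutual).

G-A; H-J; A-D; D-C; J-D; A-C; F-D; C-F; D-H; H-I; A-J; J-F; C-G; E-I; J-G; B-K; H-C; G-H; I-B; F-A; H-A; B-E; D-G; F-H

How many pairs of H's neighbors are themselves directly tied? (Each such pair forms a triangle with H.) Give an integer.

13

H's neighbors: A, C, D, F, G, I, and J.
Neighbor pairs that are themselves tied: H–A–C; H–A–D; H–A–F; H–A–G; H–A–J; H–C–D; H–C–F; H–C–G; H–D–F; H–D–G; H–D–J; H–F–J; H–G–J. Each forms one triangle with H, for 13 in total.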